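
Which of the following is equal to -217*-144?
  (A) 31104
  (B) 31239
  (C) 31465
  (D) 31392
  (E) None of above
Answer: E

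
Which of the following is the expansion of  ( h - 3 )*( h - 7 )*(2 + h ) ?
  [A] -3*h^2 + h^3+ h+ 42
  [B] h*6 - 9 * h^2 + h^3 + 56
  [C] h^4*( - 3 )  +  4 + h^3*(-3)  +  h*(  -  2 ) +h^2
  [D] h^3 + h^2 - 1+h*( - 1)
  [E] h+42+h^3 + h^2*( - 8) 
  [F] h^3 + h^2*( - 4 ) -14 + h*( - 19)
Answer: E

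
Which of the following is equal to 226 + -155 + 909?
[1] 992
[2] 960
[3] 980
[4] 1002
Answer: 3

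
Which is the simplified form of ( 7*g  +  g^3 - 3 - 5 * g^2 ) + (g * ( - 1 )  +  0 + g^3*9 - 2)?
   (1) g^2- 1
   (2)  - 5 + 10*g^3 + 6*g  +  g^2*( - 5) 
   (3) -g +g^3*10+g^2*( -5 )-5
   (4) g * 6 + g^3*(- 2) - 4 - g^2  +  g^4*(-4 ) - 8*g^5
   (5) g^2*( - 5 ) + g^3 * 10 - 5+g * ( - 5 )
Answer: 2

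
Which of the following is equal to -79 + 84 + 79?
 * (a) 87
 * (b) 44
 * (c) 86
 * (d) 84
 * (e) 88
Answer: d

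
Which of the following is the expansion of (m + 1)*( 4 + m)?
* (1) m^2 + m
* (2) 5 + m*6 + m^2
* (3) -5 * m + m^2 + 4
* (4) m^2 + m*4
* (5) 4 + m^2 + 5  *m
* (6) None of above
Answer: 5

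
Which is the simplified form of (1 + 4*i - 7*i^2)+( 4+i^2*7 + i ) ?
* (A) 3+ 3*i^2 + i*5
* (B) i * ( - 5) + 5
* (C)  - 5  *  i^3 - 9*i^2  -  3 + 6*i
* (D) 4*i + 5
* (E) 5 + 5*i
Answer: E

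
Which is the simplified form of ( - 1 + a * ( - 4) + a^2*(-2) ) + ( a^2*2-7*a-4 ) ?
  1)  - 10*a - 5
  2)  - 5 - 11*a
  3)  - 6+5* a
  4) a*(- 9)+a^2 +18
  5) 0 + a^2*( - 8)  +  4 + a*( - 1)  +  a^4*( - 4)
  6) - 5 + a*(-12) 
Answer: 2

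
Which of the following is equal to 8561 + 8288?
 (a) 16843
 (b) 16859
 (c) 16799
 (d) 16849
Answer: d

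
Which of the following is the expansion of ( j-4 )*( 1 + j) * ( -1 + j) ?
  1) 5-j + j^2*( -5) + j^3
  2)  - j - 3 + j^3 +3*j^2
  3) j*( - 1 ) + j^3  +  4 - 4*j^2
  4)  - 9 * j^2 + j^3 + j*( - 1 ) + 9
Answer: 3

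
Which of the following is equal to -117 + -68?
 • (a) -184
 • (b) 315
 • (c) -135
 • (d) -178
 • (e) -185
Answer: e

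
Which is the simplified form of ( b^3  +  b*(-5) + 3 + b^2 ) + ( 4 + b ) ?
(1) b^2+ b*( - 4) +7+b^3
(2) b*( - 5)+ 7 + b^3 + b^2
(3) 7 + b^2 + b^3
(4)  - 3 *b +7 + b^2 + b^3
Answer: 1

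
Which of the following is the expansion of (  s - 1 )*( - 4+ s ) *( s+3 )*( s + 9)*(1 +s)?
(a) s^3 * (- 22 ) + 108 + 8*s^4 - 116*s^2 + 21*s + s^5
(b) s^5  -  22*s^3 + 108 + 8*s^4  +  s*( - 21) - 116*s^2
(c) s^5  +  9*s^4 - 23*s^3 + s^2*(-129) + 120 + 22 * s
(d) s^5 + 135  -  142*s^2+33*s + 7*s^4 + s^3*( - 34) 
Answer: a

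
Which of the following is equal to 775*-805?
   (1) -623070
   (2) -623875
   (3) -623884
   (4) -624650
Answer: 2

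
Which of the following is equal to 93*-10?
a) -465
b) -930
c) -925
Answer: b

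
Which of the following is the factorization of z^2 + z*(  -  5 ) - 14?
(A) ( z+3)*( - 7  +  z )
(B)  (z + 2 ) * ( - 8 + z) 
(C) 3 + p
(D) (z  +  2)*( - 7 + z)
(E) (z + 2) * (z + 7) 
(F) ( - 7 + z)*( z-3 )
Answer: D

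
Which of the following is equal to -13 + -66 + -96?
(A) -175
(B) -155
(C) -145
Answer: A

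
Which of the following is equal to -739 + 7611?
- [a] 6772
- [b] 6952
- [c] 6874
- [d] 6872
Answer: d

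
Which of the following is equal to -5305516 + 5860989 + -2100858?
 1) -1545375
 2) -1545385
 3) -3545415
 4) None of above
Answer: 2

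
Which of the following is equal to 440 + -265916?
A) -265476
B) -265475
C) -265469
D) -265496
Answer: A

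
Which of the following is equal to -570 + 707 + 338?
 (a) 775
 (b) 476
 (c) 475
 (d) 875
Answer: c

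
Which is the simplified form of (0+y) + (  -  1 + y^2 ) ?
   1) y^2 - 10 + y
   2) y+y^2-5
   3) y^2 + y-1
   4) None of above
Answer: 3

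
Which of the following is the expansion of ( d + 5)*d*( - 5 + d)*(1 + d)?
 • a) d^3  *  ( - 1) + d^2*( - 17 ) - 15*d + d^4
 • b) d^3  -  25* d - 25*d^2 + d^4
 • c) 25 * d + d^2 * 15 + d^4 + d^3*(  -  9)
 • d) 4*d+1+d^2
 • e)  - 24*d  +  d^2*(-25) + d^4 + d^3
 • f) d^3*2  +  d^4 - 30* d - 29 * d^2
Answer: b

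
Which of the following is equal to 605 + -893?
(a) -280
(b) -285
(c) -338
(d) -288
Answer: d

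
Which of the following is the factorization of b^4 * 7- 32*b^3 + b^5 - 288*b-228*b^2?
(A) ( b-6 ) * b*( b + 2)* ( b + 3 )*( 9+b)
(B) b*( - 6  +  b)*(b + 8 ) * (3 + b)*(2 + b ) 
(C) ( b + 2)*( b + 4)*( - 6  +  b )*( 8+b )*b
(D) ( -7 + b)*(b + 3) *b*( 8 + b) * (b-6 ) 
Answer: B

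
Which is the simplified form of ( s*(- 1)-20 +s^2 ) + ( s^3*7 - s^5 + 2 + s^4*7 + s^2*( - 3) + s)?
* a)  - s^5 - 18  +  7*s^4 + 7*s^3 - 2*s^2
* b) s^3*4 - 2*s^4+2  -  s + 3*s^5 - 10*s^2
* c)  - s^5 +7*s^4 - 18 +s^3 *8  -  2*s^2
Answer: a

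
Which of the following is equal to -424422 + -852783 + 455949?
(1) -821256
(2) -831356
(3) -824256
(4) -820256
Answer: 1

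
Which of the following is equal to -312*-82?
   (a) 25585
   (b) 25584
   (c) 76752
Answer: b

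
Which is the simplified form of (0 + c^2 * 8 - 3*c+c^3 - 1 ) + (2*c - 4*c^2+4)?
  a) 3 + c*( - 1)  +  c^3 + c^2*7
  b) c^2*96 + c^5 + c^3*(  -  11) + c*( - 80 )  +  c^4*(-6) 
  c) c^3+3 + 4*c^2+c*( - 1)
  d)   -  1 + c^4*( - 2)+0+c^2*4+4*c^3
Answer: c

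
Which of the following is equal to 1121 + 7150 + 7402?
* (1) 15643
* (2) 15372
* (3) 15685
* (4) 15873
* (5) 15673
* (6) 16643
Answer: 5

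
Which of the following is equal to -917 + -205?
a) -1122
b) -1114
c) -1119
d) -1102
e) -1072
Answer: a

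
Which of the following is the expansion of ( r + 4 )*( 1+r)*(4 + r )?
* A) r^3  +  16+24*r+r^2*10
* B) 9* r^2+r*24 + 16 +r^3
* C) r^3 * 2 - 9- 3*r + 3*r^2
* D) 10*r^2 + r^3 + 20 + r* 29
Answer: B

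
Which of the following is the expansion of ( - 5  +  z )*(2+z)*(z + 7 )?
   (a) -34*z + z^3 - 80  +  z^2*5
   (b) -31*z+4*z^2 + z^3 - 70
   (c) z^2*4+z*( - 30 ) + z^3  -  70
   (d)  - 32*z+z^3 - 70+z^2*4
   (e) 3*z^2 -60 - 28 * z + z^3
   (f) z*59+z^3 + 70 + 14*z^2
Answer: b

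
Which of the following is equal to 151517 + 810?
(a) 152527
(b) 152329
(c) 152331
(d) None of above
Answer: d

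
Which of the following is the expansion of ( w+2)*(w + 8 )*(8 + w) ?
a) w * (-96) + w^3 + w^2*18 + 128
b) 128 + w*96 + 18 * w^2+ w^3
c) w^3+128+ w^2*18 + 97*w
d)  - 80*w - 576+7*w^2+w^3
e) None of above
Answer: b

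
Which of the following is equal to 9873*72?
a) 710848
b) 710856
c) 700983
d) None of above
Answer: b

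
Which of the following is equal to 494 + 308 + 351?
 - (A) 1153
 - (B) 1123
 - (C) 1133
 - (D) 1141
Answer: A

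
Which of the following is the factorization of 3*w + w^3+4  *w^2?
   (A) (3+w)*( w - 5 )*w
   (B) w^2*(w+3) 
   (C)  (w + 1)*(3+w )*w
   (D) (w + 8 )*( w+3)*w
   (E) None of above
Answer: C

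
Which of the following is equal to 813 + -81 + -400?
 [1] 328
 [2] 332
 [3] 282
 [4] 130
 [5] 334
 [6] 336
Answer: 2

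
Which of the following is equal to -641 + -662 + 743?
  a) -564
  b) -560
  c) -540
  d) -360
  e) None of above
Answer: b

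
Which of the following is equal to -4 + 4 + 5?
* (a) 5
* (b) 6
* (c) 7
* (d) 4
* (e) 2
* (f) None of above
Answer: a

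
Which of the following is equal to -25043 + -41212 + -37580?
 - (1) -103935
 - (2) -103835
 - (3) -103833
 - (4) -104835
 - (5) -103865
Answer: 2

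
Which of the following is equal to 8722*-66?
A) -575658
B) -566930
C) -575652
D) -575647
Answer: C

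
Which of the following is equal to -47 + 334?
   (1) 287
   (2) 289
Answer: 1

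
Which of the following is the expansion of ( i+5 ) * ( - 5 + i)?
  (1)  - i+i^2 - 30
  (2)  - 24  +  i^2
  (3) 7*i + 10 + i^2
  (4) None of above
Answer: 4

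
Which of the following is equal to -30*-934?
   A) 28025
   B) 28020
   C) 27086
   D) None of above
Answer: B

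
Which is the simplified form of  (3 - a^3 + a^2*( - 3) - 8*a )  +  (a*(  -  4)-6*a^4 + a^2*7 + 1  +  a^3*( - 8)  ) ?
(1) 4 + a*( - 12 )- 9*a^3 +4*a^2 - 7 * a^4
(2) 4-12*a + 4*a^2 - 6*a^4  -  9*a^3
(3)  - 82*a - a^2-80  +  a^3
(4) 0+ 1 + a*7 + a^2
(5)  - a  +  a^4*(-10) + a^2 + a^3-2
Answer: 2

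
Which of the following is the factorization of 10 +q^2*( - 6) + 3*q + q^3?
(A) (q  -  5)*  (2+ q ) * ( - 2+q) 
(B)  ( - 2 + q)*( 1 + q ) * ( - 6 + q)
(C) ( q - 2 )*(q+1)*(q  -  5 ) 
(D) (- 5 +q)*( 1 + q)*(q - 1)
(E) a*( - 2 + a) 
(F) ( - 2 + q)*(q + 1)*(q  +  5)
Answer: C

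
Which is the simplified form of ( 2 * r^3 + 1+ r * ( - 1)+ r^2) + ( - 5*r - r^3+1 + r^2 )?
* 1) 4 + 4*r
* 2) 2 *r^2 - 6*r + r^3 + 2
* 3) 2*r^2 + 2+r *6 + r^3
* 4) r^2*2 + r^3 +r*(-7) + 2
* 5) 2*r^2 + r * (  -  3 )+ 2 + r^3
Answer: 2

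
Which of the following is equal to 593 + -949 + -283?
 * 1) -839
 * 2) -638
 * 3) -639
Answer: 3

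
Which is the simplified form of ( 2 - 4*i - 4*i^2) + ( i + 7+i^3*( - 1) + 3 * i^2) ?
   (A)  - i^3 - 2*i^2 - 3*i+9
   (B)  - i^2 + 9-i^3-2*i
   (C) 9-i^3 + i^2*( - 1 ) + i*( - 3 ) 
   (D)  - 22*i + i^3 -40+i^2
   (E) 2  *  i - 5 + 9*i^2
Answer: C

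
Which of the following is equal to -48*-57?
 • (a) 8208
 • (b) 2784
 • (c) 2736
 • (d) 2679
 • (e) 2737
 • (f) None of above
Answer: c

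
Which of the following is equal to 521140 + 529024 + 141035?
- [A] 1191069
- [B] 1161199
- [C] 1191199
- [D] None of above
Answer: C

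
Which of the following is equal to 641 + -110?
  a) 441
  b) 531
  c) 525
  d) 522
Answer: b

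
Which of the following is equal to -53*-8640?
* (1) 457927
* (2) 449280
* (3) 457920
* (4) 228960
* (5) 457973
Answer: 3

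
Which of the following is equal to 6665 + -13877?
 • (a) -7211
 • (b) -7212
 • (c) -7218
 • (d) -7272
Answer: b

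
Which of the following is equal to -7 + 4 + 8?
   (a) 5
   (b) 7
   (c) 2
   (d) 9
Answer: a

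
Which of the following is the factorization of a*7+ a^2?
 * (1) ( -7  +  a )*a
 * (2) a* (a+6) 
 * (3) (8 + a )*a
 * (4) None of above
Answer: 4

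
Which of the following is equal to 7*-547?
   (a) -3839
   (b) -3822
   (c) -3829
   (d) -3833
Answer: c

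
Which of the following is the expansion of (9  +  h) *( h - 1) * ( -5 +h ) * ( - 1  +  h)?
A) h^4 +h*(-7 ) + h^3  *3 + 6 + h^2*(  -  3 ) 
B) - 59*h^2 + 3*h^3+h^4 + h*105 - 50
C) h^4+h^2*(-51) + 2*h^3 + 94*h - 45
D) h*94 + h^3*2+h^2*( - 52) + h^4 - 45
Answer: D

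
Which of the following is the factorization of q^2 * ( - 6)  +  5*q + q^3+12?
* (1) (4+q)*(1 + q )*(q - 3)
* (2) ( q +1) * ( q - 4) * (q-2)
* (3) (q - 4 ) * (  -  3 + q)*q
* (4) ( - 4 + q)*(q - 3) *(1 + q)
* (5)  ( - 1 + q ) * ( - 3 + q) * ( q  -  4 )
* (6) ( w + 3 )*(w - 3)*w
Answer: 4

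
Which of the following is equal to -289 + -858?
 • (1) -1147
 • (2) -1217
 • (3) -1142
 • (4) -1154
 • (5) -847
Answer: 1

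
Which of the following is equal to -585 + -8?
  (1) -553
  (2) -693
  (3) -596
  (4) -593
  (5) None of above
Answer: 4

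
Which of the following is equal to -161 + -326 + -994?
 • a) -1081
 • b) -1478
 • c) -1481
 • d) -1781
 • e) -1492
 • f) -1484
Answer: c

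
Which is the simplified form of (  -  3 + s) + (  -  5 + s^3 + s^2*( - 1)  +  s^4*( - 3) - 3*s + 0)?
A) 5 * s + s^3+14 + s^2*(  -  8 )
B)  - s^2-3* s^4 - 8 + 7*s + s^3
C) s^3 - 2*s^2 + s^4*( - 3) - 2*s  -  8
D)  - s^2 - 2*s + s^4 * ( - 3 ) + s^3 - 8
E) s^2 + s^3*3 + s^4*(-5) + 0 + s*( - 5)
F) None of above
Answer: D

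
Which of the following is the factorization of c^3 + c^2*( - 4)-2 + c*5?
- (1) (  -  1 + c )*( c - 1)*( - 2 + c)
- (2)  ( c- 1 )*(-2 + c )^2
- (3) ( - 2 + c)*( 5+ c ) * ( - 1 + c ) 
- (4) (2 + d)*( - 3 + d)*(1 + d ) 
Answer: 1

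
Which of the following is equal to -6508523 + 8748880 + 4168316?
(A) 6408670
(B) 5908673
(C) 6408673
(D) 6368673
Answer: C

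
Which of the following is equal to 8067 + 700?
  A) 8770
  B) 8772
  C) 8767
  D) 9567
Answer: C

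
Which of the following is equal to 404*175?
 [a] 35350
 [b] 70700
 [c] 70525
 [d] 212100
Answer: b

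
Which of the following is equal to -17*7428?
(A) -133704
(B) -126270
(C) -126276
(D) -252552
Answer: C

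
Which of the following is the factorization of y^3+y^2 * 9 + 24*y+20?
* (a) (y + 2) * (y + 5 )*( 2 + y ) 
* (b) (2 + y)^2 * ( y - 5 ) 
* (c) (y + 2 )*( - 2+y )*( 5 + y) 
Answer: a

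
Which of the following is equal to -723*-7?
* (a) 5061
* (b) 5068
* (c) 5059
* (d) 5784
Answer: a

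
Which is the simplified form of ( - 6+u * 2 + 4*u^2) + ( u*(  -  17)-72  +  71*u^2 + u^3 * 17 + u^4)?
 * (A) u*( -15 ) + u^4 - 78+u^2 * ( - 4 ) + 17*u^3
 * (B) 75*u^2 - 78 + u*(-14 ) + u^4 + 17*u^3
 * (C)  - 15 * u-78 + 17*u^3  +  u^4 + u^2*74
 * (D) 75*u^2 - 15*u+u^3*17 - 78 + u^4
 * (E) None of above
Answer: D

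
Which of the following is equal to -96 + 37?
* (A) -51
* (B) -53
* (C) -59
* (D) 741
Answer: C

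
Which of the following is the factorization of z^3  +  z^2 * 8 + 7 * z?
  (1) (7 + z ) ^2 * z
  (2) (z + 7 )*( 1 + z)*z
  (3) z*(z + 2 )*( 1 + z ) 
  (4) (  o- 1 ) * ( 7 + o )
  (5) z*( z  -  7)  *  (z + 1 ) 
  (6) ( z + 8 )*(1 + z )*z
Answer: 2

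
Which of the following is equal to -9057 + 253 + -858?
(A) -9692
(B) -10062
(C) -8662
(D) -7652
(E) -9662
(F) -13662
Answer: E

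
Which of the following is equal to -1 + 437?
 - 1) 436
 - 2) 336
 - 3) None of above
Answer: 1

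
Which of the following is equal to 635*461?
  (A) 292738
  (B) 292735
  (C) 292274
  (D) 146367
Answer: B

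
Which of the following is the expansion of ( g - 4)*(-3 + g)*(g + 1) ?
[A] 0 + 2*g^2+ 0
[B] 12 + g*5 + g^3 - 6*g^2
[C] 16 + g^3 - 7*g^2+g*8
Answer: B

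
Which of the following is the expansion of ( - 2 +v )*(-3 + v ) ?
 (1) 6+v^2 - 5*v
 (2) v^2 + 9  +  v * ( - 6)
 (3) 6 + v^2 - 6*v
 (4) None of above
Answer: 1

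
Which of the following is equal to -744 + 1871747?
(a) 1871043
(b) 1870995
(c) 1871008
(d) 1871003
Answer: d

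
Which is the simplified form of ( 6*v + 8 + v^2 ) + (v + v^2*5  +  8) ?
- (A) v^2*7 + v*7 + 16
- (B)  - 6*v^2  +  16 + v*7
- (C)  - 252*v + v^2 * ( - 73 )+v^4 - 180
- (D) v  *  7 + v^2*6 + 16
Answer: D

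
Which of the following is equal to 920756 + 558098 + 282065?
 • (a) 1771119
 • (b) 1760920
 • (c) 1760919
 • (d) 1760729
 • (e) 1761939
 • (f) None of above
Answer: c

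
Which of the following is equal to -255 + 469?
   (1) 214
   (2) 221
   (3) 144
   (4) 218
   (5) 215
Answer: 1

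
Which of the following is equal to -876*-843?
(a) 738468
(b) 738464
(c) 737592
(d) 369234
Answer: a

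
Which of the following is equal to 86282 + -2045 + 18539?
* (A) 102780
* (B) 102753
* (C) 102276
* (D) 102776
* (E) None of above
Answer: D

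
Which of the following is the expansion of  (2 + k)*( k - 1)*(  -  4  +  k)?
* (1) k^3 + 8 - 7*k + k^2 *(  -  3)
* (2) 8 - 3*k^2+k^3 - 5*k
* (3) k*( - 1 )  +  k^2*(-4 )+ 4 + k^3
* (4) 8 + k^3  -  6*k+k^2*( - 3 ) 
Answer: 4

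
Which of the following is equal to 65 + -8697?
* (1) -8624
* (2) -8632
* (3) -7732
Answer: 2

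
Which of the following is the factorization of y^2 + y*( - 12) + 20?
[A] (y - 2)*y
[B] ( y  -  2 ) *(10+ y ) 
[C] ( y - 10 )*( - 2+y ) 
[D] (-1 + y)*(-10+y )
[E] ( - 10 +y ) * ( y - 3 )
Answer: C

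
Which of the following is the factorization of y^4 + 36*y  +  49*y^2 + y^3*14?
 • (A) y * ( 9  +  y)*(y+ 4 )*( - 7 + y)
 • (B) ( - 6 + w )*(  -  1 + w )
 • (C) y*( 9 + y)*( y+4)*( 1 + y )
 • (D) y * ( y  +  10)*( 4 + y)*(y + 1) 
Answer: C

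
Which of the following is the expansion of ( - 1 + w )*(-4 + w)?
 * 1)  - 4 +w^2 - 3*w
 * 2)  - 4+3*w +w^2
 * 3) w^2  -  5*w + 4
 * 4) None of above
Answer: 3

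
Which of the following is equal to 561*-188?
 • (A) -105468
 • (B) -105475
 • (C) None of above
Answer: A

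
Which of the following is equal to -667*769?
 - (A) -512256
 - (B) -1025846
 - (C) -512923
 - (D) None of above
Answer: C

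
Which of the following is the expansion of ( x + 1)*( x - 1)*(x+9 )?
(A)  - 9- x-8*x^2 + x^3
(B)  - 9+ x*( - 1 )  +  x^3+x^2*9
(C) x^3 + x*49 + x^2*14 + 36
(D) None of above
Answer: B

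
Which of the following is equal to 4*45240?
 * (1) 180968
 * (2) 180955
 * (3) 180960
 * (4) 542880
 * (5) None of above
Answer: 3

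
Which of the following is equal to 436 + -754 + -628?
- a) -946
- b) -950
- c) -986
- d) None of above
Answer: a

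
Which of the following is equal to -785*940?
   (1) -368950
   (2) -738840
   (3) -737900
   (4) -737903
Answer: 3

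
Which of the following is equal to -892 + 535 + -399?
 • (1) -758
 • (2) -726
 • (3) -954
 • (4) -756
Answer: 4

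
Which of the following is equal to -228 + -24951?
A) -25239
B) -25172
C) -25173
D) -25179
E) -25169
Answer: D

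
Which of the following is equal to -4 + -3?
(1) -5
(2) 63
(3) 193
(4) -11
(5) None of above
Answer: 5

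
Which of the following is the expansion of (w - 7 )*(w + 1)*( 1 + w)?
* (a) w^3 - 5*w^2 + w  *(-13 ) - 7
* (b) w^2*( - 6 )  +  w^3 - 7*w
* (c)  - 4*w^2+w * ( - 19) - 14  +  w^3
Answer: a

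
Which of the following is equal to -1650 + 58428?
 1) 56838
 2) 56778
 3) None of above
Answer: 2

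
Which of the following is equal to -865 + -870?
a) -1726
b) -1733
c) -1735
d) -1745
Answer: c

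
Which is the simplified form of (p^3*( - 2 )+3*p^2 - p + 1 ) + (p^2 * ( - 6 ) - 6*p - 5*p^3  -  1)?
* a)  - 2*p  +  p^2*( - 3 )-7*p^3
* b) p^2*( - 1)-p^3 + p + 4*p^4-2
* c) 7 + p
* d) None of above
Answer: d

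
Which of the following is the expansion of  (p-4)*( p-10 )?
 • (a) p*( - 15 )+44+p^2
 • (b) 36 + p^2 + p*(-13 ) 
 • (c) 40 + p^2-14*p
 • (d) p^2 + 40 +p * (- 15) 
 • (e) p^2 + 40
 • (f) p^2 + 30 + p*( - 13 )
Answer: c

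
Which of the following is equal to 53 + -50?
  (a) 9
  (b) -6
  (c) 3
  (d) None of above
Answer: c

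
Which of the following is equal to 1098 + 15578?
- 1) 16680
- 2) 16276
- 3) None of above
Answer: 3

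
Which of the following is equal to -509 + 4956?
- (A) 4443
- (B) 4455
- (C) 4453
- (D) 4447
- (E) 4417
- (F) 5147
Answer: D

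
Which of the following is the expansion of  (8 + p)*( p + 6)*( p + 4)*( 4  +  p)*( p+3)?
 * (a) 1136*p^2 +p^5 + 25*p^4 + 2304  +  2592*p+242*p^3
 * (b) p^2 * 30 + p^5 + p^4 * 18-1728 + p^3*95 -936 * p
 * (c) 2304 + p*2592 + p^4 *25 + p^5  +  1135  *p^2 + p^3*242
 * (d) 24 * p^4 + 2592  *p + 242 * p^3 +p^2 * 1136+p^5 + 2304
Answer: a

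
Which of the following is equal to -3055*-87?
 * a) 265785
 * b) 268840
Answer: a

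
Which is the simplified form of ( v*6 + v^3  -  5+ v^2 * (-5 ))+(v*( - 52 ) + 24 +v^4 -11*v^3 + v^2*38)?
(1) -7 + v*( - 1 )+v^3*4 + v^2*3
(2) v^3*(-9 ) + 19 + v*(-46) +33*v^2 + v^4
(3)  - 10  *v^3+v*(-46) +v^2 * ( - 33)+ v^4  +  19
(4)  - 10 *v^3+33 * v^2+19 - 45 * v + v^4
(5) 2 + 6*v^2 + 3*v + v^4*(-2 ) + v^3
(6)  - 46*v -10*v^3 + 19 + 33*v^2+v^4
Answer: 6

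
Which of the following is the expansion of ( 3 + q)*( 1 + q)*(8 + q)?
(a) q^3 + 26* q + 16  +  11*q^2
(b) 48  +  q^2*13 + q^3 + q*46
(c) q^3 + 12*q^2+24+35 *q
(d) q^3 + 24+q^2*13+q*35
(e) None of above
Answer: c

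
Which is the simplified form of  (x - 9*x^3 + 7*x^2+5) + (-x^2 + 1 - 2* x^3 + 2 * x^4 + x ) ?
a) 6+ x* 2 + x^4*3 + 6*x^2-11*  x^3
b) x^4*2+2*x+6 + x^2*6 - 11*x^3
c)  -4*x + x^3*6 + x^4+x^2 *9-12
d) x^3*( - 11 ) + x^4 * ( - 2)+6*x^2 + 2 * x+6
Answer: b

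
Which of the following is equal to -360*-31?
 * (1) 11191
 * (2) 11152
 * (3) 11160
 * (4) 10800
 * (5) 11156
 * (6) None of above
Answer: 3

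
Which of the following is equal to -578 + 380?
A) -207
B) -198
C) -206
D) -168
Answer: B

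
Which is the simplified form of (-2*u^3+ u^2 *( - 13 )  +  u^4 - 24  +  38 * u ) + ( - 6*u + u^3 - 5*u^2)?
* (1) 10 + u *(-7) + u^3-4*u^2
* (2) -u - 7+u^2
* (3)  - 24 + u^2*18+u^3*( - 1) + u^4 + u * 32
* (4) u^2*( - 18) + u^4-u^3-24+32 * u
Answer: 4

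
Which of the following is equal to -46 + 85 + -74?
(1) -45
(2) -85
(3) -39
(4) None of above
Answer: 4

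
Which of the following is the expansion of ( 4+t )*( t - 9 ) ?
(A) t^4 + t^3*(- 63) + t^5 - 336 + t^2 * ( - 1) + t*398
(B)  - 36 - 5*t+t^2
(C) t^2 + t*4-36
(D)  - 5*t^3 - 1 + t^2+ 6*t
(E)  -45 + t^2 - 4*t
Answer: B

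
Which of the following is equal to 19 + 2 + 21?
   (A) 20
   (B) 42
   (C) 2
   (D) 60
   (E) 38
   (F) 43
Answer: B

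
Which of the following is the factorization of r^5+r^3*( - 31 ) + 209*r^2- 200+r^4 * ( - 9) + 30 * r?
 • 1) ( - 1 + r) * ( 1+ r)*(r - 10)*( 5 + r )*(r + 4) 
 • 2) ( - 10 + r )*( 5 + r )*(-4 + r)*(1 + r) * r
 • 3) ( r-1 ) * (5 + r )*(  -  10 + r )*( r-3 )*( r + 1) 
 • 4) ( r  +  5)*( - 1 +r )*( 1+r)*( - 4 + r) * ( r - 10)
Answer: 4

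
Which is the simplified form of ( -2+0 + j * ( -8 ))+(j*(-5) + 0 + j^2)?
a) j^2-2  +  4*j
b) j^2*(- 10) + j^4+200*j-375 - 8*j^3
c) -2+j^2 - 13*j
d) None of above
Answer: c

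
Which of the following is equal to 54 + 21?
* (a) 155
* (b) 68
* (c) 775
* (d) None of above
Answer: d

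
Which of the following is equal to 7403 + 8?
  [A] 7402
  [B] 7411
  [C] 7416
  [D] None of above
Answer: B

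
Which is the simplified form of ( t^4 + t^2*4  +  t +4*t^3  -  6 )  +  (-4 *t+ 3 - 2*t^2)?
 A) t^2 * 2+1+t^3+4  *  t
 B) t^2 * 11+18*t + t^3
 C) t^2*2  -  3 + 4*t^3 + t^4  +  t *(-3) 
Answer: C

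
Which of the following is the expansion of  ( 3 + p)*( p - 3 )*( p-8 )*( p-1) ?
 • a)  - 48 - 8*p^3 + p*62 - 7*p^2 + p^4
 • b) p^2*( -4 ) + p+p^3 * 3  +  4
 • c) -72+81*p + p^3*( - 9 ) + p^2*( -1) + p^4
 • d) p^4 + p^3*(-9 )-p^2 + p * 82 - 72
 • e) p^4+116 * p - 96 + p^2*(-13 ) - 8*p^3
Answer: c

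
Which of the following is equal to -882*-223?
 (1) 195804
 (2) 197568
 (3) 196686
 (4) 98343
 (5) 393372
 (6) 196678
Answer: 3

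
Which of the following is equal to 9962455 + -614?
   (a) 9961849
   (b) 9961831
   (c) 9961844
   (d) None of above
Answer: d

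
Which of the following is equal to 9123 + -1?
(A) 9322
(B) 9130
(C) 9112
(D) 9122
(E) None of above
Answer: D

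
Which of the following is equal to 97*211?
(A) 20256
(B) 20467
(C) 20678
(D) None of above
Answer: B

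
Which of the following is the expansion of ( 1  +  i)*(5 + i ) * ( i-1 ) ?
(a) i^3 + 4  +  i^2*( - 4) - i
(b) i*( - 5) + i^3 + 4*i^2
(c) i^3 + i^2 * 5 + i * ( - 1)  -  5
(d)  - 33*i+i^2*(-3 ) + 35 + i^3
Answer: c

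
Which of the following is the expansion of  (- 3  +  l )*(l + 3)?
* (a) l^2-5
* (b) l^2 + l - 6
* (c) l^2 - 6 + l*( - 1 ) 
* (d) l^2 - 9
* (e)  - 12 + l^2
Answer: d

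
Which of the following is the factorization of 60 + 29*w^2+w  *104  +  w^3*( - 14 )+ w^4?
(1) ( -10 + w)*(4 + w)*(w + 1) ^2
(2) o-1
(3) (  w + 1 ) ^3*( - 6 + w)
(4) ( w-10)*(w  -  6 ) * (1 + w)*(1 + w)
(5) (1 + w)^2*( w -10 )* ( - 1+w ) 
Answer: 4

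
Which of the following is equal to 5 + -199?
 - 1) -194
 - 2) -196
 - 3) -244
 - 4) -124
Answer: 1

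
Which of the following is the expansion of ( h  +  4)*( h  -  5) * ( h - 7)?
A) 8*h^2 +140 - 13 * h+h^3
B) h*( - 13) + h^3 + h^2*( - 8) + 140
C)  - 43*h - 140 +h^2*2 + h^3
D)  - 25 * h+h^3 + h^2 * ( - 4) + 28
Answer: B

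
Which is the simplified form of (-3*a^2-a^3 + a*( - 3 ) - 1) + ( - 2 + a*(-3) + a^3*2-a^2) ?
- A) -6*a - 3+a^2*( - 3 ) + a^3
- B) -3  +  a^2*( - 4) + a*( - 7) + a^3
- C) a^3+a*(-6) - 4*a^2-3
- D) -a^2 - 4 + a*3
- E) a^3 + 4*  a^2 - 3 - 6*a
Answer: C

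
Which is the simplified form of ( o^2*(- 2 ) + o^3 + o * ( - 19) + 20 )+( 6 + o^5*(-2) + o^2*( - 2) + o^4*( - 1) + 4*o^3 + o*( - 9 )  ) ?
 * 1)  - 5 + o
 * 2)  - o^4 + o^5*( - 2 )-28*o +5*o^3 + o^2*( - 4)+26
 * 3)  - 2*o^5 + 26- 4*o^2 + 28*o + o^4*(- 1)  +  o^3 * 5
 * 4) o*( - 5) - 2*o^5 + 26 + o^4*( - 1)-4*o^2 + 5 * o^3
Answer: 2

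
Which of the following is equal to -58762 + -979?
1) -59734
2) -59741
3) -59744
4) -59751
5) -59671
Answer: 2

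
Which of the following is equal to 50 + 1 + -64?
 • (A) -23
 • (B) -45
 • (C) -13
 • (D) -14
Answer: C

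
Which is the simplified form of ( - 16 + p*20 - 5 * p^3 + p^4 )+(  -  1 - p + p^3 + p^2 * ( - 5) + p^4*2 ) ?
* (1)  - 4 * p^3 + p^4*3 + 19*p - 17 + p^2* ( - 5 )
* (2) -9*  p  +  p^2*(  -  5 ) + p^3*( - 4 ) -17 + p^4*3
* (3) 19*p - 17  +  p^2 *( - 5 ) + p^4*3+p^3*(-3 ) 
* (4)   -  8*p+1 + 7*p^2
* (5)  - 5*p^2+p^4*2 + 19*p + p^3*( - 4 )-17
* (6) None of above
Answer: 1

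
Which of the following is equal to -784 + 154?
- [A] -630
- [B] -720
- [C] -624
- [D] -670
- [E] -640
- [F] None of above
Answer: A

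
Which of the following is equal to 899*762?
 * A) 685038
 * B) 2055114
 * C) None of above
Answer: A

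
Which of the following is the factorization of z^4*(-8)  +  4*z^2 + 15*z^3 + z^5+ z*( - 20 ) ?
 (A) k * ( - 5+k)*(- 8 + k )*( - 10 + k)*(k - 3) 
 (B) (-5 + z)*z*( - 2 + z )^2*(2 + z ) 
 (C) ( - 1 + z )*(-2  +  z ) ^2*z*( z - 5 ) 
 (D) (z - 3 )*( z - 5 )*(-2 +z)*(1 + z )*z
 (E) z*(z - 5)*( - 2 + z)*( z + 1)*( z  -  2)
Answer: E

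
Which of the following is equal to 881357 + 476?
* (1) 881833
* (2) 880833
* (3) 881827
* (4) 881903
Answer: 1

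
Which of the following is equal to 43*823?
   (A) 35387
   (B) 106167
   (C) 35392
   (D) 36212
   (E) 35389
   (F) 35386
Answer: E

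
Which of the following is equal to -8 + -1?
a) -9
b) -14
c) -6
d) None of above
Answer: a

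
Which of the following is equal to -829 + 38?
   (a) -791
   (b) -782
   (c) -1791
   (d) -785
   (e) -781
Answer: a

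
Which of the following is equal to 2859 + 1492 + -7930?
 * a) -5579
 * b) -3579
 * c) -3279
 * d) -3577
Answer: b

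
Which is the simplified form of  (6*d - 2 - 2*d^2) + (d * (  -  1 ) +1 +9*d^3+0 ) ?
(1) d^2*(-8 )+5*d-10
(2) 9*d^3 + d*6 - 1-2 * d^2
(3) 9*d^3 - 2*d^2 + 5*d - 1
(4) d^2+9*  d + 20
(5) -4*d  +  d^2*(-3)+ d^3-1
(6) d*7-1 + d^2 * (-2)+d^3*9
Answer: 3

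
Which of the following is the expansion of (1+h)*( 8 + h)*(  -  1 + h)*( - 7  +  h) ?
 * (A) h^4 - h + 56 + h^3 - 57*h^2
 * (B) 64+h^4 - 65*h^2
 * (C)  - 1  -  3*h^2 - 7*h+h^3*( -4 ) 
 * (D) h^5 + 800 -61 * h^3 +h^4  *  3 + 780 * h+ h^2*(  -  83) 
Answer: A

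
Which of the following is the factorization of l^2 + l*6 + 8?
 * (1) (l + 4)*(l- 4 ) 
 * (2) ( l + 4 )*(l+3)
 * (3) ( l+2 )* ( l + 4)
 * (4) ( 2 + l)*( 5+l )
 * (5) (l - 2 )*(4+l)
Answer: 3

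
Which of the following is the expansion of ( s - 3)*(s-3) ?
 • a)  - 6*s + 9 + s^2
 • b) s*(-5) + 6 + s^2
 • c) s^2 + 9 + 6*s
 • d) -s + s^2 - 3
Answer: a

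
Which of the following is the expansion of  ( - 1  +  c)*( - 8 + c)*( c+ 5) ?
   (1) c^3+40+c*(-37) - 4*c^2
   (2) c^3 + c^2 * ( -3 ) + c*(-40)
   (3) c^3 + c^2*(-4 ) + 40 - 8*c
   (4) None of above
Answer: 1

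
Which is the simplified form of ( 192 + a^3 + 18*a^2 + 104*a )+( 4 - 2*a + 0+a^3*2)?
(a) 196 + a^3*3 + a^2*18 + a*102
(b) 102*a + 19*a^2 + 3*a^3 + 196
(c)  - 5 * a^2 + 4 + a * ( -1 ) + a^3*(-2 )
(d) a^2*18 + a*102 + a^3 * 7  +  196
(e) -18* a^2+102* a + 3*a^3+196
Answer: a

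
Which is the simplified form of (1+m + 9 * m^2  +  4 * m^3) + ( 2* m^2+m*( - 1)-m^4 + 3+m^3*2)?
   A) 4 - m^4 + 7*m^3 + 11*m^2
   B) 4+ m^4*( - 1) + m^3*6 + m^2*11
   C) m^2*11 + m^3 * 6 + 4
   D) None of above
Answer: B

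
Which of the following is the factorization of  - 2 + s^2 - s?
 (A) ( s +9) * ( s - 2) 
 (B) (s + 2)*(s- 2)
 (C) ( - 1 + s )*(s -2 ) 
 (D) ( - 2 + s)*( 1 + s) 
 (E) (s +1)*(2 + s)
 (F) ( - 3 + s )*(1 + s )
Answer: D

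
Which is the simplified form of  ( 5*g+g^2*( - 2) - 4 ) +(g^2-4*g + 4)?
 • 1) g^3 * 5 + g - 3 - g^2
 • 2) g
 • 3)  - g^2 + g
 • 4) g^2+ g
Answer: 3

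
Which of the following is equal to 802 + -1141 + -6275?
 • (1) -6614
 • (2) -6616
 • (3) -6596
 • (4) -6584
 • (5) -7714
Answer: 1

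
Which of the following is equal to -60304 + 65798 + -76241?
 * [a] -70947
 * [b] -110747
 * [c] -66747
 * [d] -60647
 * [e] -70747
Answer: e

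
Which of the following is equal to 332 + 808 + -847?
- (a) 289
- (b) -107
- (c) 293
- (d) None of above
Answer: c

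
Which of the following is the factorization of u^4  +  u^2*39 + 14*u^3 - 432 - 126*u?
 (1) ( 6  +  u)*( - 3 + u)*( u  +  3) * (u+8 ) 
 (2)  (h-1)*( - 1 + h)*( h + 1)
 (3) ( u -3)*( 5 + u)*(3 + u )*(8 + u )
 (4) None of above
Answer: 1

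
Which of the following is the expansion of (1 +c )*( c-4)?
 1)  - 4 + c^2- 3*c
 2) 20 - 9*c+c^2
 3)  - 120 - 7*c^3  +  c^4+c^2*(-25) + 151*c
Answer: 1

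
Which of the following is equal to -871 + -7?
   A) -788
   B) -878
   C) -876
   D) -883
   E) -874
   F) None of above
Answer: B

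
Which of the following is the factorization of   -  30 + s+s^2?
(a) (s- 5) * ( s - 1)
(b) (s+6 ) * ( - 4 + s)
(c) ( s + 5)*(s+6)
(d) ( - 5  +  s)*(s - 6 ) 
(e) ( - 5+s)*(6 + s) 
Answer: e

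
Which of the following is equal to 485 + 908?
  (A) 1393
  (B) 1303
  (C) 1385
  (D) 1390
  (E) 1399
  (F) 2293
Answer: A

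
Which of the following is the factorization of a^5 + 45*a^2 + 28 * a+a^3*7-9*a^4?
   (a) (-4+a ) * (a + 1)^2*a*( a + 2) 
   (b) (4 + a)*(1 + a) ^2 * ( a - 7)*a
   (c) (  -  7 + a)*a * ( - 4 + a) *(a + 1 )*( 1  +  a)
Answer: c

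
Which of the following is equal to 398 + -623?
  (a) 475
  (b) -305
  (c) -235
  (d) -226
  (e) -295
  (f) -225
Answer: f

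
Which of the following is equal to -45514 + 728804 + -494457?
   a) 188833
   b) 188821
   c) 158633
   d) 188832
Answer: a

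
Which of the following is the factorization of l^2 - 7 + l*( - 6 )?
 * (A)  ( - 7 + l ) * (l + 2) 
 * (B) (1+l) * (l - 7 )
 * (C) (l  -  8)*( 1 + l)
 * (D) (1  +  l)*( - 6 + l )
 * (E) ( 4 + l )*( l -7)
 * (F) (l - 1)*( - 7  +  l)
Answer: B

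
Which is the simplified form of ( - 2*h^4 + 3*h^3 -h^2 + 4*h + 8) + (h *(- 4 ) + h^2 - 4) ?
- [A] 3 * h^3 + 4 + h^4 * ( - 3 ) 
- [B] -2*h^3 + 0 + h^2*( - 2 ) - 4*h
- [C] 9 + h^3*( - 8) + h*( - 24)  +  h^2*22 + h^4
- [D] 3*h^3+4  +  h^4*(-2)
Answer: D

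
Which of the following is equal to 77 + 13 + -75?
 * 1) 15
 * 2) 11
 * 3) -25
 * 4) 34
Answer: 1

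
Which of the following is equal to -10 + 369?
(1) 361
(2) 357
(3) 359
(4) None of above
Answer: 3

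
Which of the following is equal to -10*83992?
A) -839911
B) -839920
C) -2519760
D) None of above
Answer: B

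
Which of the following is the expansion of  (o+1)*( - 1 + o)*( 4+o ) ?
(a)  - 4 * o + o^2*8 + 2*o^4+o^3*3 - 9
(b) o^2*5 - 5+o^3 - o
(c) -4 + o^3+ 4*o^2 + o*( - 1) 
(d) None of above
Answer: c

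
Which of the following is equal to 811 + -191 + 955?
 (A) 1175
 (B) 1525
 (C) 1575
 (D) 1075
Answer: C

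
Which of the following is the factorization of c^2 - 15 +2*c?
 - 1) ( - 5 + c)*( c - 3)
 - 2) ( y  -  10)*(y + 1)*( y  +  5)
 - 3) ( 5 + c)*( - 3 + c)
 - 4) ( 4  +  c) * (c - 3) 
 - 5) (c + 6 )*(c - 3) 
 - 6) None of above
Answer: 3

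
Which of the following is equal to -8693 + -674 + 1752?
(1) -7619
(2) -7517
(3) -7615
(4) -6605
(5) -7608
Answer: 3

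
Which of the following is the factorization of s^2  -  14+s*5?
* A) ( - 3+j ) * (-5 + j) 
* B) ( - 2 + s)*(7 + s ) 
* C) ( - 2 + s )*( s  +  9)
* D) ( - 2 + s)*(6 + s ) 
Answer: B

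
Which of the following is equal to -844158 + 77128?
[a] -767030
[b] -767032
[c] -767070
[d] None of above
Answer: a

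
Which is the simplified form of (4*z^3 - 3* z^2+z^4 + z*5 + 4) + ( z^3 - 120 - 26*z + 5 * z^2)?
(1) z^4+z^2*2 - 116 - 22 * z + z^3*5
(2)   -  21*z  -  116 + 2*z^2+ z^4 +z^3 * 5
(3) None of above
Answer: 2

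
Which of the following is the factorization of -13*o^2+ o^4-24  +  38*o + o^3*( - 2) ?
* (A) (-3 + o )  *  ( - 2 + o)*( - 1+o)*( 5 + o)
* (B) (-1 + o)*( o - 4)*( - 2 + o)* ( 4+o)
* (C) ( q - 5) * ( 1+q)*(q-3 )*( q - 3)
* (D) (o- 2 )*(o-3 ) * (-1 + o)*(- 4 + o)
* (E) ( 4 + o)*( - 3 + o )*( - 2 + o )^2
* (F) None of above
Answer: F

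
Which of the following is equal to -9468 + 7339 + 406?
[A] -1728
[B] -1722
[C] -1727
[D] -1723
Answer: D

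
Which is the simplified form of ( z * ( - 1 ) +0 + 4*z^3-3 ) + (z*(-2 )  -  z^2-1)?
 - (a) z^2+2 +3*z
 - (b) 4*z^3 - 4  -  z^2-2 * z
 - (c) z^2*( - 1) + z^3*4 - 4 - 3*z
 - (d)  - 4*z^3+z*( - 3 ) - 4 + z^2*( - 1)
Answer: c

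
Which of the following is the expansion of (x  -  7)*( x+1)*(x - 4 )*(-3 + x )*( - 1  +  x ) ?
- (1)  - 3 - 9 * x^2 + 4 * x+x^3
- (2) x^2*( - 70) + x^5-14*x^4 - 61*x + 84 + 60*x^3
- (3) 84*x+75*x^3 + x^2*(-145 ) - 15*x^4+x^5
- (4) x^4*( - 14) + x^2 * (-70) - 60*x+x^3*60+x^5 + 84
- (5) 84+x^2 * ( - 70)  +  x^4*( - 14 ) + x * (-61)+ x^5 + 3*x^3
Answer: 2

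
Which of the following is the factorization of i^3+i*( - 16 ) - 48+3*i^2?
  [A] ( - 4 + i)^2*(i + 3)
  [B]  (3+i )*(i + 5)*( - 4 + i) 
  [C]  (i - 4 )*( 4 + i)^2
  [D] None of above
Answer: D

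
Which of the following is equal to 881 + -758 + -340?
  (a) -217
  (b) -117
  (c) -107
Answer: a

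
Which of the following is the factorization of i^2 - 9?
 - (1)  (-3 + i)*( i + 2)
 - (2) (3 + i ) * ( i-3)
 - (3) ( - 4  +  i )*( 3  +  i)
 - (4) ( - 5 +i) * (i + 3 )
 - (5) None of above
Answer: 2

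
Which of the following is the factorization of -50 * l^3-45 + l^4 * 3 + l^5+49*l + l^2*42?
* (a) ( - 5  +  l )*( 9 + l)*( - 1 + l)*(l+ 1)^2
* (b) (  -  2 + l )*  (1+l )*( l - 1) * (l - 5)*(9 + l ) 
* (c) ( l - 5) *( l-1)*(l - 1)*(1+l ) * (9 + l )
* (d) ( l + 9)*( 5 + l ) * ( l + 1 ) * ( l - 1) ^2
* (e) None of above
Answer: c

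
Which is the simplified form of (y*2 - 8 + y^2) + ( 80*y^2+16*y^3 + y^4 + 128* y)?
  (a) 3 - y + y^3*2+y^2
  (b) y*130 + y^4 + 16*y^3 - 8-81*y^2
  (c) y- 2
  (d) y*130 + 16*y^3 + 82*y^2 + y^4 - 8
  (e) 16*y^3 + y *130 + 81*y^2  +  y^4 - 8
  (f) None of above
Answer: e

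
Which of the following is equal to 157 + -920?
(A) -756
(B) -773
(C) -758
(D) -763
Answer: D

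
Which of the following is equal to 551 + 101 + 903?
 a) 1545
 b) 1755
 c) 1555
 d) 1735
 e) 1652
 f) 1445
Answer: c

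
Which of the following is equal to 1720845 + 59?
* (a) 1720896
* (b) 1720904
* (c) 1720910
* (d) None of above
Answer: b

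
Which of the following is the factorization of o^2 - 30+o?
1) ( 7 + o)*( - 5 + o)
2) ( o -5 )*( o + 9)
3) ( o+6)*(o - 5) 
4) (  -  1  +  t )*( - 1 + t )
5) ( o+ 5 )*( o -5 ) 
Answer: 3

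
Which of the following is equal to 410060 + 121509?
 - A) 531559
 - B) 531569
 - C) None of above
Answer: B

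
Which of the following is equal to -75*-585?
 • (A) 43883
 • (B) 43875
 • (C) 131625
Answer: B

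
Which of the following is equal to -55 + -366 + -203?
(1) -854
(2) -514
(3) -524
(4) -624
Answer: 4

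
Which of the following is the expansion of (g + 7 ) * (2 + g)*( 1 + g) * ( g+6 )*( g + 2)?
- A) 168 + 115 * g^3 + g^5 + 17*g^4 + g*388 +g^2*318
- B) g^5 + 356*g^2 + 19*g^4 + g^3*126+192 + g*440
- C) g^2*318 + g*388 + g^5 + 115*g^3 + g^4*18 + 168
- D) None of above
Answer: C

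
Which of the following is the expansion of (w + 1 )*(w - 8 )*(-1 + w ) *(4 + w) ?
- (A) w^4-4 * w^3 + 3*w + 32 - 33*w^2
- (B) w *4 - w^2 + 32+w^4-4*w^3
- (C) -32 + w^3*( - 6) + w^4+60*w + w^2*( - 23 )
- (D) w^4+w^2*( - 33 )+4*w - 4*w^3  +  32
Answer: D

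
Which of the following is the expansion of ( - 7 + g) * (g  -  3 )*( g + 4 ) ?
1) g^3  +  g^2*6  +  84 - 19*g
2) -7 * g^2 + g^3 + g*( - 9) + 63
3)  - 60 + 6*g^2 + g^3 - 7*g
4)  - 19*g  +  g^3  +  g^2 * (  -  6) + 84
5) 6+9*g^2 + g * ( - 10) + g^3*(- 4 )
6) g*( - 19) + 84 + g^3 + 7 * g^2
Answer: 4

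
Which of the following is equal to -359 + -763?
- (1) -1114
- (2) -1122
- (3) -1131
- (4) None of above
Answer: 2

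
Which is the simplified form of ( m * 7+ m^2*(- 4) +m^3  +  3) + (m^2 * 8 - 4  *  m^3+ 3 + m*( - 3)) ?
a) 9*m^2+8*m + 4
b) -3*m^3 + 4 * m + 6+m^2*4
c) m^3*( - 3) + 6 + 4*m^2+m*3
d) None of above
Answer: b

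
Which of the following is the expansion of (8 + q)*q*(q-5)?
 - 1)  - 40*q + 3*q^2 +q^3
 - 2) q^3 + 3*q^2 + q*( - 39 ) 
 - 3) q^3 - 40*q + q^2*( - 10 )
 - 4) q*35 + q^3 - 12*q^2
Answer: 1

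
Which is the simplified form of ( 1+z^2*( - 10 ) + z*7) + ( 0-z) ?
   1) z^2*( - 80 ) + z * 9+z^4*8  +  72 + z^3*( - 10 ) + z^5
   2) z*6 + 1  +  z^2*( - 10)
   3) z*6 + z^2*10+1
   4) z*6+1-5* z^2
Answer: 2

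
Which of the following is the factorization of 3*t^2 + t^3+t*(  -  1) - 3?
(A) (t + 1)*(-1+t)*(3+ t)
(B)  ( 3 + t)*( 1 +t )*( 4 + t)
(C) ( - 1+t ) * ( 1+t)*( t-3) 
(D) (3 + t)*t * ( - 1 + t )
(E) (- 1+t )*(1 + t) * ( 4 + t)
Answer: A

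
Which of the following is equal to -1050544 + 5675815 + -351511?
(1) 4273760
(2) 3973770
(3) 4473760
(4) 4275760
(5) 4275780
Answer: 1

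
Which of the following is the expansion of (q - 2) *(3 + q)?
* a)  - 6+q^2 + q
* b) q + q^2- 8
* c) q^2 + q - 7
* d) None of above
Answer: a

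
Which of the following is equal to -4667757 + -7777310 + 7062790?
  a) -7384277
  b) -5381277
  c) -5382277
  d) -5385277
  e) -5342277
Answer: c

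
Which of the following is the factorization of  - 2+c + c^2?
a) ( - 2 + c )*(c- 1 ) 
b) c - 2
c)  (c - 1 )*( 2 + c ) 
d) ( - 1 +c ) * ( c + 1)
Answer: c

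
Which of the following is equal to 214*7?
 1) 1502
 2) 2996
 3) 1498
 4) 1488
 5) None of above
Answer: 3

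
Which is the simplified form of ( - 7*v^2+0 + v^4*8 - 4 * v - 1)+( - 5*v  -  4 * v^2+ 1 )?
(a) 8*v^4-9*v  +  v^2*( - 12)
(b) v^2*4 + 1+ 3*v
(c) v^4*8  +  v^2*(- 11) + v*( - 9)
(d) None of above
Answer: c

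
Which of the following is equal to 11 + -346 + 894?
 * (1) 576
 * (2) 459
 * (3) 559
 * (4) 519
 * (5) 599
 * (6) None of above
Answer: 3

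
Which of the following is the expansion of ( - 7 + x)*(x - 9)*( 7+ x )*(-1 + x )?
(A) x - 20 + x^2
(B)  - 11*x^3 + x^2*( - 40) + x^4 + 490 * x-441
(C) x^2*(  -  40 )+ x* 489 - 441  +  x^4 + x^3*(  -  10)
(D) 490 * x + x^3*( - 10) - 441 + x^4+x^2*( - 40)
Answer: D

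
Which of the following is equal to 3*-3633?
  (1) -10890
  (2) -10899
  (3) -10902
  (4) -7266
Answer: 2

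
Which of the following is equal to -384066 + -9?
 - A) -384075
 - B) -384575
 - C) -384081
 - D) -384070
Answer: A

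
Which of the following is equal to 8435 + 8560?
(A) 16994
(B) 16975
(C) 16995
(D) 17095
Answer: C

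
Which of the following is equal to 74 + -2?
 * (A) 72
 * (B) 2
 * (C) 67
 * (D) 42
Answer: A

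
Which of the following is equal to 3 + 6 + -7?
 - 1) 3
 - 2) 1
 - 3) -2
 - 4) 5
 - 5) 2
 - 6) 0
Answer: 5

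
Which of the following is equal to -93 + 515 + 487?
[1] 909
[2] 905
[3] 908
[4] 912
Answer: 1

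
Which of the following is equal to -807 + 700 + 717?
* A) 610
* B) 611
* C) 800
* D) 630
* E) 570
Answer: A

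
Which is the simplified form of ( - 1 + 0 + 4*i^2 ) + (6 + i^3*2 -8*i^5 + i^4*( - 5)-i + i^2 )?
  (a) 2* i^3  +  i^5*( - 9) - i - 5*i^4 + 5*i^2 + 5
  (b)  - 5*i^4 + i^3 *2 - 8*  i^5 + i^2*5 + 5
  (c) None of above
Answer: c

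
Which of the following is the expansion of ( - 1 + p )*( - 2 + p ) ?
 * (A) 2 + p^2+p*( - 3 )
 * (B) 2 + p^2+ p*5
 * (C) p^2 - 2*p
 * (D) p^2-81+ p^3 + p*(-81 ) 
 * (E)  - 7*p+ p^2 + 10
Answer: A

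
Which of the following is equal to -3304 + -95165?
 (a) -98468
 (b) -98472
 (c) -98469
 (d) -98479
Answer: c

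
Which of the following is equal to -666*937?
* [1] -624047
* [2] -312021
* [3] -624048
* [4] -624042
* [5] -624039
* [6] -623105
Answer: 4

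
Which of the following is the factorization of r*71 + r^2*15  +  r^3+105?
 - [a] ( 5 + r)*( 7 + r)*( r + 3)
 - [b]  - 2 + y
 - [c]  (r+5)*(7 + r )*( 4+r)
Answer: a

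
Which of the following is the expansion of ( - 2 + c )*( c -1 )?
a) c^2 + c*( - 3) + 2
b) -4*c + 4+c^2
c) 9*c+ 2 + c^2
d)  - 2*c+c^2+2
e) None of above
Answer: a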